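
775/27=28 + 19/27 =28.70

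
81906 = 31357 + 50549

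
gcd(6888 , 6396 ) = 492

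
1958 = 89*22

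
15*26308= 394620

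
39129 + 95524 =134653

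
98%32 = 2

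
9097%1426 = 541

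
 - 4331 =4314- 8645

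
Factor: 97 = 97^1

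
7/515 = 7/515 = 0.01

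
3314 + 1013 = 4327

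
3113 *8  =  24904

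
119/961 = 119/961 = 0.12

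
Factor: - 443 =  - 443^1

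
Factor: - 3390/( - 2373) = 2^1 * 5^1 * 7^(- 1) = 10/7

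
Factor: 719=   719^1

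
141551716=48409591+93142125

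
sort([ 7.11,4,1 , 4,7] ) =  [1, 4,4, 7,  7.11 ] 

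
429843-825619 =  - 395776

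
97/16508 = 97/16508= 0.01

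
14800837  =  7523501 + 7277336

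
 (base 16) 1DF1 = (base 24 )d79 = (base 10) 7665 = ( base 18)15BF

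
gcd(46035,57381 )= 93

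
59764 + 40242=100006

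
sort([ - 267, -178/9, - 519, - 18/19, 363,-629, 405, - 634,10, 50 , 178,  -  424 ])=[ - 634, - 629, - 519, - 424, - 267, - 178/9,-18/19, 10 , 50, 178, 363,  405]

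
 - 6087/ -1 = 6087/1 = 6087.00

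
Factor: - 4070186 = - 2^1*2035093^1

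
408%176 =56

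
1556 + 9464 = 11020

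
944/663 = 944/663=   1.42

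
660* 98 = 64680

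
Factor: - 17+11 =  - 6 = - 2^1*3^1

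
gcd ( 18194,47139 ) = 827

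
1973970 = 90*21933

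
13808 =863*16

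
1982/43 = 1982/43 = 46.09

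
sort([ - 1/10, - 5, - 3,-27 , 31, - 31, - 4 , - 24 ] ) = [-31, - 27, - 24, - 5, - 4, - 3, - 1/10,31] 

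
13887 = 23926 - 10039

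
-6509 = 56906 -63415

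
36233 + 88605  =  124838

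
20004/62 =322 + 20/31 = 322.65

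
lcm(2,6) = 6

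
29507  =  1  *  29507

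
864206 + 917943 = 1782149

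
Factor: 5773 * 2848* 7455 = 2^5*3^1*5^1*7^1*23^1*71^1*89^1*251^1 = 122571412320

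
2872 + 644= 3516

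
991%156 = 55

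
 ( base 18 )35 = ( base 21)2H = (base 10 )59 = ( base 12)4B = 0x3B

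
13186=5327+7859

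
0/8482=0 = 0.00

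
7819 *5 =39095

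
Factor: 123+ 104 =227 = 227^1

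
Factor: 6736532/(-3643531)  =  -2^2*11^1*29^( - 1 ) *283^1*541^1*125639^(-1)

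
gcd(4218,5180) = 74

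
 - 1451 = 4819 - 6270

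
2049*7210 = 14773290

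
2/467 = 2/467 = 0.00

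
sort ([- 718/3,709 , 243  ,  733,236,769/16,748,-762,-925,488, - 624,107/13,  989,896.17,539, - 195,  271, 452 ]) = [-925, - 762, - 624, - 718/3 ,-195, 107/13,769/16, 236,243,271,452,488,  539 , 709,733,748,896.17, 989]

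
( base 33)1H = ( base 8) 62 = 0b110010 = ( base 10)50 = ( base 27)1n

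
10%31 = 10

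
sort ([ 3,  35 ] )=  [3,  35] 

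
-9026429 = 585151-9611580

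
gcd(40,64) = 8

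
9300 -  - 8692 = 17992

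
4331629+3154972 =7486601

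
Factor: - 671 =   -  11^1*61^1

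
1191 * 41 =48831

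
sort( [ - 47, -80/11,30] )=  [ - 47, -80/11, 30]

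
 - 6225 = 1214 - 7439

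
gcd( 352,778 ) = 2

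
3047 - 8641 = - 5594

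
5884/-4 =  - 1471 + 0/1 = -  1471.00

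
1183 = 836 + 347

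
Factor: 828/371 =2^2*3^2*7^( - 1 )*23^1 * 53^( - 1 )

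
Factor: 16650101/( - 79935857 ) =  - 13^1*97^( - 1 )*347^1*3691^1*824081^( - 1 )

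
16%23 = 16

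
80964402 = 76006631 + 4957771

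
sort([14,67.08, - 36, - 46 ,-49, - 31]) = [ - 49, - 46, - 36, - 31,14,67.08]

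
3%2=1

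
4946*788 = 3897448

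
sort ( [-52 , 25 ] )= [ - 52, 25]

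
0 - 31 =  - 31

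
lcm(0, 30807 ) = 0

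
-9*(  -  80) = 720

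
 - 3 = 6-9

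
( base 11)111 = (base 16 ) 85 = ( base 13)A3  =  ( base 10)133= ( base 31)49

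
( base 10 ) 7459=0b1110100100011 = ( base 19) 11cb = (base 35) 634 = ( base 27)A67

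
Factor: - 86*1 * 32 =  - 2752=-2^6*43^1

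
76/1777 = 76/1777 = 0.04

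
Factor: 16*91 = 1456 = 2^4*7^1*13^1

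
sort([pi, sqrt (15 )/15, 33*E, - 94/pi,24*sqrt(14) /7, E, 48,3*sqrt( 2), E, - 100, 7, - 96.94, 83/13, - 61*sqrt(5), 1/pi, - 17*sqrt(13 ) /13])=[ - 61*sqrt(5), - 100,  -  96.94, - 94/pi, -17*sqrt ( 13 )/13, sqrt(15) /15, 1/pi, E, E , pi, 3*sqrt(2), 83/13,7, 24*sqrt(14)/7, 48 , 33 * E]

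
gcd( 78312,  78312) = 78312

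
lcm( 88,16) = 176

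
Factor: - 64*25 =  - 1600= - 2^6*5^2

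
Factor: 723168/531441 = 992/729 = 2^5*3^ (-6) * 31^1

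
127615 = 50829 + 76786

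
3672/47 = 3672/47 = 78.13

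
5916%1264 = 860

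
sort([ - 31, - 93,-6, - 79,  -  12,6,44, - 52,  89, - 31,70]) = [ - 93, - 79,  -  52 , - 31, - 31, - 12 , - 6, 6, 44,70,89] 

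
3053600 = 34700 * 88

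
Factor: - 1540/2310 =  - 2/3=- 2^1 * 3^(  -  1)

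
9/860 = 9/860 = 0.01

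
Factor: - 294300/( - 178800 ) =981/596 = 2^( - 2)*3^2*109^1 * 149^( - 1) 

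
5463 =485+4978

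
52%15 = 7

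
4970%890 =520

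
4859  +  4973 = 9832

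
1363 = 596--767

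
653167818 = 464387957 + 188779861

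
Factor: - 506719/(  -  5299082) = 2^( - 1 )*17^1*41^1 * 727^1*2649541^ ( - 1)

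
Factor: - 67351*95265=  - 6416193015 = - 3^2 * 5^1*29^1*47^1 * 73^1*1433^1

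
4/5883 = 4/5883 = 0.00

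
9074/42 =216+1/21 = 216.05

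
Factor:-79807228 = -2^2*  4091^1 *4877^1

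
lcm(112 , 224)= 224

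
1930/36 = 53 + 11/18 = 53.61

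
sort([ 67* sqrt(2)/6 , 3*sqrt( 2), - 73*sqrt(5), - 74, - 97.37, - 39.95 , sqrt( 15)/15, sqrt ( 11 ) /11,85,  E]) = [ - 73*  sqrt( 5),-97.37, - 74,  -  39.95, sqrt( 15)/15, sqrt (11)/11, E,3*sqrt(2), 67*sqrt( 2) /6,85 ]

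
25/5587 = 25/5587 = 0.00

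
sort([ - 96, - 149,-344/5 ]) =[-149, - 96,  -  344/5] 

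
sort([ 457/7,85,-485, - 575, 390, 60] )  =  [ - 575, - 485 , 60,457/7, 85, 390 ] 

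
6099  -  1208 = 4891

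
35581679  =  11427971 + 24153708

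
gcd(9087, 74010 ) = 3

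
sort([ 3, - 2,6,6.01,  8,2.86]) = [ - 2, 2.86 , 3, 6,6.01, 8 ]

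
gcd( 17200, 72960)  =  80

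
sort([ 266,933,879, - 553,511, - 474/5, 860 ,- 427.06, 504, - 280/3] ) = [- 553, - 427.06,-474/5, - 280/3,266, 504 , 511,  860 , 879,933 ]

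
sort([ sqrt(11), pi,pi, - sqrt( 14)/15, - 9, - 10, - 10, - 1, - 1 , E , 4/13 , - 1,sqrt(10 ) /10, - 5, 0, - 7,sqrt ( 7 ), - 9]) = [ - 10, - 10,-9, - 9, - 7, - 5, - 1, -1,  -  1, - sqrt( 14)/15, 0, 4/13,sqrt(10)/10,sqrt(7), E,pi, pi , sqrt( 11) ]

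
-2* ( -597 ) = 1194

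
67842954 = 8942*7587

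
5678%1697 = 587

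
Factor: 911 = 911^1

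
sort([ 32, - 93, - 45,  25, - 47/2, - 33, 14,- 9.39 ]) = [ - 93, - 45, - 33, - 47/2,  -  9.39, 14,  25, 32]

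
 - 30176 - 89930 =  - 120106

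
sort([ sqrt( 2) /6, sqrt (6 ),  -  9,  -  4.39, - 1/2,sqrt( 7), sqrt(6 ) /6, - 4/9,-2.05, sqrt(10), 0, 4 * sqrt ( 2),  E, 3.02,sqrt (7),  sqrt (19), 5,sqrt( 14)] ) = [ - 9, - 4.39, - 2.05, - 1/2, - 4/9, 0,sqrt( 2) /6 , sqrt( 6) /6, sqrt( 6),sqrt( 7),  sqrt (7) , E,3.02, sqrt( 10), sqrt( 14),sqrt( 19),5, 4*sqrt ( 2) ] 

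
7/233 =7/233 = 0.03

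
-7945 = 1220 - 9165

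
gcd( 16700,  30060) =3340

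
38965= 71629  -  32664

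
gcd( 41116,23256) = 76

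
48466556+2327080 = 50793636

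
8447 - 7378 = 1069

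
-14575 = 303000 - 317575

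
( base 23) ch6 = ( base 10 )6745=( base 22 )dkd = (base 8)15131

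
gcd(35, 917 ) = 7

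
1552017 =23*67479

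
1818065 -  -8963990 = 10782055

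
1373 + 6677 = 8050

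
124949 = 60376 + 64573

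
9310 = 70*133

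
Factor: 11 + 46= 3^1* 19^1 = 57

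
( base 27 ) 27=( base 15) 41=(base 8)75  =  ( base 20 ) 31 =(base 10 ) 61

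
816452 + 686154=1502606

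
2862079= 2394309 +467770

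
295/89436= 295/89436 = 0.00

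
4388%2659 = 1729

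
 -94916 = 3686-98602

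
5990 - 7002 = -1012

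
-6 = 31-37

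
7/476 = 1/68 = 0.01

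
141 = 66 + 75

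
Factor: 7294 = 2^1 * 7^1  *521^1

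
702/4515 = 234/1505 = 0.16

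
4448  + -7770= -3322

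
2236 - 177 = 2059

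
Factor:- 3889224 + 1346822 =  - 2542402= - 2^1 * 1271201^1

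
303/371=303/371 = 0.82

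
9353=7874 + 1479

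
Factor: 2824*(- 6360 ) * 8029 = -2^6 * 3^1*5^1*7^1*31^1 * 37^1*53^1*353^1 = - 144205978560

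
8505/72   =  118  +  1/8= 118.12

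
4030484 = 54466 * 74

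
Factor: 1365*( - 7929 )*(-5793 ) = 3^4 * 5^1*7^1*13^1 * 881^1*1931^1  =  62698131405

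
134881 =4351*31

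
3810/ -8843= - 1 + 5033/8843  =  -0.43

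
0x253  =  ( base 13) 36a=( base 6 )2431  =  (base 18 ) 1F1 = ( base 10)595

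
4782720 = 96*49820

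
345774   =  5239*66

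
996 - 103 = 893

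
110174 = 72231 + 37943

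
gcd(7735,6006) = 91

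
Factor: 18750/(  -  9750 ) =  - 5^2*13^ ( - 1) = -  25/13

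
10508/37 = 284 = 284.00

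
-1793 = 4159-5952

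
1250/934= 625/467 = 1.34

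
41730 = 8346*5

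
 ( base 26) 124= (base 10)732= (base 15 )33C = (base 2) 1011011100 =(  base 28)Q4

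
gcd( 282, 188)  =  94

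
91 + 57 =148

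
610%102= 100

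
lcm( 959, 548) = 3836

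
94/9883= 94/9883 = 0.01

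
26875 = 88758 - 61883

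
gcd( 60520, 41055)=85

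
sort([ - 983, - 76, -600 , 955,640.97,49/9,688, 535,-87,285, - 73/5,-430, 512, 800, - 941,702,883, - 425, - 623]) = [-983, - 941, - 623,-600 ,-430,  -  425, - 87 , - 76,  -  73/5,49/9,  285 , 512, 535,640.97,688,  702,800,883,955 ]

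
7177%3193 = 791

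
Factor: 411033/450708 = 259/284 = 2^(  -  2 ) * 7^1*37^1*71^(-1) 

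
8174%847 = 551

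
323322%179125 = 144197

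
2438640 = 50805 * 48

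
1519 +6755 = 8274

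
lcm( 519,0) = 0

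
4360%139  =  51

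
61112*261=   15950232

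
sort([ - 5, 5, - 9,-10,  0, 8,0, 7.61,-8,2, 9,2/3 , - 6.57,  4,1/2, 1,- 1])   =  [ - 10, - 9, -8, -6.57, - 5, - 1,0,0,1/2,2/3, 1,2,4, 5,7.61,8, 9]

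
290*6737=1953730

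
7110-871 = 6239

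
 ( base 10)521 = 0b1000001001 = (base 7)1343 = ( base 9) 638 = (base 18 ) 1ah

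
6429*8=51432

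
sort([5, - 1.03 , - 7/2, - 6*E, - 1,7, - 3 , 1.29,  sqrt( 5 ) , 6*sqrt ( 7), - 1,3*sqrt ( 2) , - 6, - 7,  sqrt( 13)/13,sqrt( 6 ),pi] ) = [ - 6*E,- 7, - 6,-7/2, - 3, - 1.03 ,-1, - 1, sqrt(13 )/13, 1.29,  sqrt( 5),  sqrt ( 6), pi, 3*sqrt(2 ), 5,7, 6*sqrt (7 )] 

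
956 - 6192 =-5236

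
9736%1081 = 7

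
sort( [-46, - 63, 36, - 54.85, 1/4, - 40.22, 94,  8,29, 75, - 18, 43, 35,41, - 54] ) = [ - 63, - 54.85 , - 54, - 46,-40.22, - 18, 1/4, 8, 29,35, 36,  41, 43,75, 94]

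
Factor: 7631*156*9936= 11828172096 = 2^6 * 3^4*13^2*23^1*587^1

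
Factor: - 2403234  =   - 2^1 * 3^2*19^1*7027^1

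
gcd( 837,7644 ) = 3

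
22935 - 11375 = 11560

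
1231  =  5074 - 3843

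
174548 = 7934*22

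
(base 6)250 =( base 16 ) 66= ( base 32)36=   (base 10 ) 102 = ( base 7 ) 204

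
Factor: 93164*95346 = 2^3 *3^2*5297^1*23291^1 =8882814744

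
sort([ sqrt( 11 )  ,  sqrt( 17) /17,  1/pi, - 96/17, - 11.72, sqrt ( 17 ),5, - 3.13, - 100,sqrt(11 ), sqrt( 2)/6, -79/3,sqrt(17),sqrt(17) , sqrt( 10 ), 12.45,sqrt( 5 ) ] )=[-100,-79/3, - 11.72  , - 96/17,- 3.13,  sqrt( 2)/6, sqrt( 17)/17, 1/pi, sqrt(5 ), sqrt(10 ), sqrt( 11 ), sqrt( 11), sqrt( 17) , sqrt( 17),sqrt( 17 ), 5, 12.45]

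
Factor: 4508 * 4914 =2^3  *  3^3*7^3*13^1*23^1 = 22152312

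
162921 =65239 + 97682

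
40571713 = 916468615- 875896902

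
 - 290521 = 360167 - 650688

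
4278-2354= 1924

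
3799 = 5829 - 2030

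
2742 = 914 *3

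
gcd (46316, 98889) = 1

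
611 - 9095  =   - 8484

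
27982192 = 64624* 433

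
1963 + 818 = 2781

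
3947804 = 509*7756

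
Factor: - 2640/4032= -2^(-2 ) *3^( - 1 )*5^1 * 7^ (-1 )*11^1= - 55/84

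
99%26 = 21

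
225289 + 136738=362027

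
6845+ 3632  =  10477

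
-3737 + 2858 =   -  879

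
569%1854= 569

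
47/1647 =47/1647 = 0.03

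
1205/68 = 1205/68 = 17.72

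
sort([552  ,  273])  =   [ 273,552 ] 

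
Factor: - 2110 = -2^1*5^1*211^1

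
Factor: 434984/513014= 217492/256507 = 2^2*11^1*179^( - 1 ) * 1433^( - 1 )*4943^1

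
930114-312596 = 617518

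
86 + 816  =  902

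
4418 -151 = 4267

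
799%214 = 157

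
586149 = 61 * 9609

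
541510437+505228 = 542015665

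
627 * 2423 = 1519221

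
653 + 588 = 1241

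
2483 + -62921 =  - 60438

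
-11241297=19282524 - 30523821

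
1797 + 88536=90333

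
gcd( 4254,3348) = 6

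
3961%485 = 81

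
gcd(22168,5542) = 5542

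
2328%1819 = 509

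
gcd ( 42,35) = 7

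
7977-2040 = 5937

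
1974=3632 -1658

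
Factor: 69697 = 69697^1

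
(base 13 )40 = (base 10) 52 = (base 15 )37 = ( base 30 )1M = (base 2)110100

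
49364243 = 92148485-42784242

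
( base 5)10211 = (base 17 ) 261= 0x2a9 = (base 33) kl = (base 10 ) 681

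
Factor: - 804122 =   -  2^1*11^1*36551^1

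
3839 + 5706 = 9545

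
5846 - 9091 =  - 3245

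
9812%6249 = 3563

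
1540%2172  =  1540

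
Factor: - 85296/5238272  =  -2^( - 5)*3^1 * 13^( - 1 )*787^(-1 )*1777^1 = - 5331/327392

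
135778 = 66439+69339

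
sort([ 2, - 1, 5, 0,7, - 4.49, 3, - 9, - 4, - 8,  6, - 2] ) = [ - 9, - 8, - 4.49,  -  4, - 2 , - 1, 0,2,3,5, 6,7]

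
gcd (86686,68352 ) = 178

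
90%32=26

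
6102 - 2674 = 3428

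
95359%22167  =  6691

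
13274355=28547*465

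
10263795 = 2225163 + 8038632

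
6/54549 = 2/18183 = 0.00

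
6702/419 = 6702/419  =  16.00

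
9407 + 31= 9438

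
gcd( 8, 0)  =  8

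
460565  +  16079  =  476644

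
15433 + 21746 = 37179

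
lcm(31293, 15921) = 907497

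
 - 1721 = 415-2136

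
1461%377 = 330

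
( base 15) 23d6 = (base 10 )7626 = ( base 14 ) 2ACA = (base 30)8e6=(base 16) 1dca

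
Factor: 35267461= 4657^1*7573^1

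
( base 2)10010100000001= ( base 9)13885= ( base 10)9473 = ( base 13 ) 4409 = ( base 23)HKK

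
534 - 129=405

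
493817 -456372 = 37445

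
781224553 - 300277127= 480947426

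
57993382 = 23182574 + 34810808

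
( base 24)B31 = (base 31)6kn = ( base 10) 6409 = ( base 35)584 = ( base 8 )14411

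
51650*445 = 22984250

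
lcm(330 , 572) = 8580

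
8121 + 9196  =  17317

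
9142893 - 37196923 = - 28054030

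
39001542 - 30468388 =8533154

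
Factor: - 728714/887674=  -  364357/443837=-7^1 * 52051^1*443837^ ( - 1)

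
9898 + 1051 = 10949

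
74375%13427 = 7240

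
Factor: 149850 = 2^1 * 3^4*5^2*37^1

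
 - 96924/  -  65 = 96924/65= 1491.14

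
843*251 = 211593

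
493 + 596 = 1089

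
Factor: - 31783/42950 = - 37/50= -  2^( - 1 )*5^ ( - 2 )*37^1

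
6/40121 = 6/40121 = 0.00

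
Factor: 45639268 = 2^2*23^1*496079^1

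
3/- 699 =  - 1+232/233 = - 0.00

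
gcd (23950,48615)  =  5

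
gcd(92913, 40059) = 3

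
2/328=1/164=0.01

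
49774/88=565 + 27/44  =  565.61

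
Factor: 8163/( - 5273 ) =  - 3^2 *907^1 * 5273^( - 1)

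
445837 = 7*63691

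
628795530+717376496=1346172026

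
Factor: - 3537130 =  - 2^1*5^1*29^1*12197^1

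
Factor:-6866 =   -  2^1*3433^1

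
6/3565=6/3565=   0.00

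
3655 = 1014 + 2641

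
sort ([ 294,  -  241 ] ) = [ - 241,  294] 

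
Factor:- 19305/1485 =-13^1= -  13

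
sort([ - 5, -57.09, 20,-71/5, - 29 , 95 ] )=[  -  57.09,-29,-71/5, - 5 , 20, 95]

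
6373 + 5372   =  11745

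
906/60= 15 + 1/10=15.10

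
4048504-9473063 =  -  5424559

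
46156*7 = 323092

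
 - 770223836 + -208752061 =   -  978975897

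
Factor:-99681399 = -3^2*31^1 * 357281^1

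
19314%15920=3394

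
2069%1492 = 577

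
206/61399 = 206/61399=   0.00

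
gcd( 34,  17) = 17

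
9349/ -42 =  - 223 + 17/42 = - 222.60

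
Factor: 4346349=3^1 * 7^2*29567^1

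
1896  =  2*948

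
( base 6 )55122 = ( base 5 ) 220420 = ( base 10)7610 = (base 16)1DBA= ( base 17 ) 195B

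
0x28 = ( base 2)101000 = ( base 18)24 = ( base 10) 40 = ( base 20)20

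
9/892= 9/892 = 0.01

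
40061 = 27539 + 12522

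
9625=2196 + 7429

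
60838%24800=11238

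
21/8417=21/8417 = 0.00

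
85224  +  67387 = 152611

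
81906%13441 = 1260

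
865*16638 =14391870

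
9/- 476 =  - 1 + 467/476 = - 0.02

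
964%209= 128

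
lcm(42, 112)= 336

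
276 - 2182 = - 1906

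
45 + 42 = 87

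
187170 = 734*255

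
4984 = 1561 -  - 3423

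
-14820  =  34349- 49169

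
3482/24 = 1741/12=145.08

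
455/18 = 455/18= 25.28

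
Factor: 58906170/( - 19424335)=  - 11781234/3884867 =-2^1 * 3^3 *7^( - 2)*79283^( - 1)*218171^1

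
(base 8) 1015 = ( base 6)2233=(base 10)525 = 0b1000001101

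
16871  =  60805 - 43934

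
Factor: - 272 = -2^4 * 17^1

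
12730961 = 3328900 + 9402061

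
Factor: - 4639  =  -4639^1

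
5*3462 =17310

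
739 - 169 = 570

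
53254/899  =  53254/899 = 59.24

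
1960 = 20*98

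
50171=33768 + 16403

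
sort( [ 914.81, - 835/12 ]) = [ - 835/12, 914.81 ] 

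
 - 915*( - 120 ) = 109800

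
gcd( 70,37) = 1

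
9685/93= 104 + 13/93 = 104.14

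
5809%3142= 2667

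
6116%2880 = 356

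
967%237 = 19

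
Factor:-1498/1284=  - 2^ ( - 1 )*3^(-1)*7^1 = - 7/6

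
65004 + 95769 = 160773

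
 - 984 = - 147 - 837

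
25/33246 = 25/33246 = 0.00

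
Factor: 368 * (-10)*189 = - 695520 = -  2^5*3^3*5^1*7^1*23^1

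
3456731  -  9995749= - 6539018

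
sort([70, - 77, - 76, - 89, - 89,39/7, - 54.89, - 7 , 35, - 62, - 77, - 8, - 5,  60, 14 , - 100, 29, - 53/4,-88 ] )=[ - 100 ,-89, - 89, - 88, - 77, - 77, - 76,-62,-54.89 , - 53/4,  -  8, - 7, - 5 , 39/7, 14,29,35, 60,70]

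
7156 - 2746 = 4410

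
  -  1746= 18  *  ( - 97)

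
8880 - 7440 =1440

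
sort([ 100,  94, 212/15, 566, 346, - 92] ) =[ -92,212/15, 94,100, 346,566]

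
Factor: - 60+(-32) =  - 92 = - 2^2 * 23^1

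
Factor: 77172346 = 2^1 *53^1*499^1 * 1459^1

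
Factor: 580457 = 43^1 * 13499^1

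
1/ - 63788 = -1/63788=-  0.00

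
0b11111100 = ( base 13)165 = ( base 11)20A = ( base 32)7S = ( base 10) 252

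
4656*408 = 1899648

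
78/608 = 39/304 = 0.13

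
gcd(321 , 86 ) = 1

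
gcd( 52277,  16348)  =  61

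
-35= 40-75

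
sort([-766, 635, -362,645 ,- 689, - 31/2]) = [  -  766, - 689, - 362,-31/2,635,645 ]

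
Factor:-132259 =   -  19^1*6961^1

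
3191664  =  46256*69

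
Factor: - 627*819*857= - 3^3*7^1 * 11^1 * 13^1*19^1 * 857^1=- 440080641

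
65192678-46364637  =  18828041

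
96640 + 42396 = 139036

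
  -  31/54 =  -1 + 23/54=- 0.57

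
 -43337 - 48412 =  -91749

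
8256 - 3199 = 5057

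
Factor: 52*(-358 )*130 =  - 2420080= - 2^4*5^1 *13^2*179^1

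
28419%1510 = 1239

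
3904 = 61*64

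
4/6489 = 4/6489 = 0.00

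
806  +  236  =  1042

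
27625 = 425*65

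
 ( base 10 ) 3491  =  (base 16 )da3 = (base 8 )6643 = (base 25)5eg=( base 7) 13115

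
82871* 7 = 580097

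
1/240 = 1/240 = 0.00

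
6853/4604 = 1+2249/4604 = 1.49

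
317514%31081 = 6704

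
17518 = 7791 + 9727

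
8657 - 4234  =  4423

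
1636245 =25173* 65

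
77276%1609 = 44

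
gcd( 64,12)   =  4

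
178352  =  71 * 2512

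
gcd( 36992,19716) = 4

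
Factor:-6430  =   - 2^1*5^1*643^1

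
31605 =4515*7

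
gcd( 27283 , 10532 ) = 1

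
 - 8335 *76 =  -633460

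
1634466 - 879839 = 754627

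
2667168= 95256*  28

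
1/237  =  1/237 = 0.00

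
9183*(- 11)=  -  101013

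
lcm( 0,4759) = 0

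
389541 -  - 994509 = 1384050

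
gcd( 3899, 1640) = 1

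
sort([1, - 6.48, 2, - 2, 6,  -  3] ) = [ - 6.48, - 3, - 2, 1,2,6]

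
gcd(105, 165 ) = 15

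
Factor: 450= 2^1*3^2*5^2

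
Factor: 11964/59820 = 5^ ( - 1)  =  1/5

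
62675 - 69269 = -6594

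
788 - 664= 124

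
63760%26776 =10208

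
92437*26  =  2403362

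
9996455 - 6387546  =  3608909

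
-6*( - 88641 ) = 531846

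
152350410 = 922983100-770632690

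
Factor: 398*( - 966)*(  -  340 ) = 2^4*3^1*5^1*7^1*17^1*23^1*199^1  =  130719120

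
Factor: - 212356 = - 2^2 *53089^1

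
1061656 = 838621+223035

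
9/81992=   9/81992 = 0.00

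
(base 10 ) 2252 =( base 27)32B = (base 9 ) 3072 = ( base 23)45L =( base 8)4314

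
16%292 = 16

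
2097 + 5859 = 7956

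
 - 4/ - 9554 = 2/4777 = 0.00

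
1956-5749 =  -3793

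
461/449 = 461/449  =  1.03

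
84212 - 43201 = 41011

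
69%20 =9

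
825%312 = 201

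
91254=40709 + 50545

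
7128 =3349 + 3779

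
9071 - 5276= 3795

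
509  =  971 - 462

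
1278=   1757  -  479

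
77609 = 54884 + 22725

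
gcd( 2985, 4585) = 5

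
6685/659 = 10  +  95/659 = 10.14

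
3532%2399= 1133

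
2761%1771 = 990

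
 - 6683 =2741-9424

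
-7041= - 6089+-952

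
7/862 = 7/862= 0.01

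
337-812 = - 475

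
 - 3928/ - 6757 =3928/6757  =  0.58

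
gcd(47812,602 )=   2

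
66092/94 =703 + 5/47=703.11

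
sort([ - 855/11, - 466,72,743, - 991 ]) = [ - 991 ,  -  466, - 855/11, 72,743 ] 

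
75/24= 25/8 =3.12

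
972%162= 0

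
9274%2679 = 1237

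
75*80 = 6000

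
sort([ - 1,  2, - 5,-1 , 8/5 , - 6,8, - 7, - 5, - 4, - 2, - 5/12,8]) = [ - 7, - 6, - 5, - 5, - 4, - 2, - 1,-1,  -  5/12,8/5,2,8, 8 ]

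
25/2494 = 25/2494 = 0.01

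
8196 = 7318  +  878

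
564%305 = 259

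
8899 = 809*11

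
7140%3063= 1014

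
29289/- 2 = -29289/2  =  -14644.50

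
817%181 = 93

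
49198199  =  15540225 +33657974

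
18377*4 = 73508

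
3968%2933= 1035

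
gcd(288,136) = 8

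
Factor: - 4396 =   -  2^2*7^1*157^1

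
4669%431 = 359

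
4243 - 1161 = 3082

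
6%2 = 0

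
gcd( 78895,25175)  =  5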